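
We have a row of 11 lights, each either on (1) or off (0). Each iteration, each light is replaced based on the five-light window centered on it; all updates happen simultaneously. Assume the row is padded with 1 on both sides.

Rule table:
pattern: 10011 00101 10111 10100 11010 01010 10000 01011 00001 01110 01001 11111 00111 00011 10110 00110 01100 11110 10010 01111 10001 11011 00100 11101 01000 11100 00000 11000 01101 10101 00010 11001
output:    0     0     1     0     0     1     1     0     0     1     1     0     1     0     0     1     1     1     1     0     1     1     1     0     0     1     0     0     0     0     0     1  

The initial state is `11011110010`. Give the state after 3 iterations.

00101011101

10110111100
01001101110
00101011101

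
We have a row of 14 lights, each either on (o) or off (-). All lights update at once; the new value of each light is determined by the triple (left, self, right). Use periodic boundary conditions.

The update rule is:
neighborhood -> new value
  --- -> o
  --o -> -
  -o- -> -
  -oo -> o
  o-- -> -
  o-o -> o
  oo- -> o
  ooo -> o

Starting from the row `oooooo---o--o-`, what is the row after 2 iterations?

ooooooo--ooo-o

oooooo-o-----o
ooooooo--ooo-o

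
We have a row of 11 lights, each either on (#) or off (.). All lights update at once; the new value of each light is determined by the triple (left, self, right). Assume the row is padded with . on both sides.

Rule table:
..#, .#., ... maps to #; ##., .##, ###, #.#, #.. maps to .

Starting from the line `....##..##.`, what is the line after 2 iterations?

####...#...
.....###.##

.....###.##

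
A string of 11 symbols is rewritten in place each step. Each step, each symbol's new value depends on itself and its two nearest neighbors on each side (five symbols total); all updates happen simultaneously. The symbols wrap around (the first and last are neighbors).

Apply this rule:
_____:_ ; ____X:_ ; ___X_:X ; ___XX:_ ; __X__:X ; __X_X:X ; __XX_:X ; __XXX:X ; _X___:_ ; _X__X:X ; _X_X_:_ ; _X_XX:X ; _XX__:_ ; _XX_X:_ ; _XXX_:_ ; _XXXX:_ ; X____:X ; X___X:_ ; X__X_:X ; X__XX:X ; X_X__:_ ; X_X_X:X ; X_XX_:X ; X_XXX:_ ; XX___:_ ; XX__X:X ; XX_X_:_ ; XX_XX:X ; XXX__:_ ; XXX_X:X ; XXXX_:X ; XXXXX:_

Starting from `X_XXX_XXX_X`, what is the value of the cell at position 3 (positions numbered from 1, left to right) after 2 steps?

X

step 1: _X__XX__XXX
step 2: __XXX_XXX_X
position 3 holds X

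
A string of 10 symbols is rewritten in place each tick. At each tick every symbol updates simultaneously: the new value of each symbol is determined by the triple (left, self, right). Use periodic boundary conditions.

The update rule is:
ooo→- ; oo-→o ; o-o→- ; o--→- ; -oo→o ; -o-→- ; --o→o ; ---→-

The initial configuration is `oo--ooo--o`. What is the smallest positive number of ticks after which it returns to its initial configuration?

-o-oo-o-oo
---oo---oo
--ooo--ooo
-oo-o-oo-o
-oo---oo--
ooo--ooo--
o-o-oo-o-o
o---oo---o
o--ooo--oo
o-oo-o-oo-
--oo---oo-
-ooo--ooo-
oo-o-oo-o-
oo---oo---
oo--ooo--o

15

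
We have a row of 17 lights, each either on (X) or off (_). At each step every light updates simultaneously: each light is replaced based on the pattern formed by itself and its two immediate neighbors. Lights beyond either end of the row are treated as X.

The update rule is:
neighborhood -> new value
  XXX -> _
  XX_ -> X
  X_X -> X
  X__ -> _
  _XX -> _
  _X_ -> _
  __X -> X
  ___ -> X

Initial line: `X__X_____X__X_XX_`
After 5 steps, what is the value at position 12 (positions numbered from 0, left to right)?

_

X_X__XXXX__X_X_XX
XX__X___X_X_X_X__
_X_X__XX_X_X_X__X
X_X__X_XX_X_X__X_
XX__X_X_XX_X__X_X
position 12 holds _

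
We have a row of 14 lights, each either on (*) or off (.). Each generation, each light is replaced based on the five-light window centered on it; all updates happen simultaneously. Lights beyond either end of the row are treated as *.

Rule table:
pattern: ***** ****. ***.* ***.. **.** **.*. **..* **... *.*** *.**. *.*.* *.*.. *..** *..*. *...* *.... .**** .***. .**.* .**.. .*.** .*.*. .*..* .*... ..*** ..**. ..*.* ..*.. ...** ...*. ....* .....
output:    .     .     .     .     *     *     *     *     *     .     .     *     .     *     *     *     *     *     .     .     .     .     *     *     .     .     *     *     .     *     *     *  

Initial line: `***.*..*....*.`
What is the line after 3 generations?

...**********.
**..*........*
..**********..

..**********..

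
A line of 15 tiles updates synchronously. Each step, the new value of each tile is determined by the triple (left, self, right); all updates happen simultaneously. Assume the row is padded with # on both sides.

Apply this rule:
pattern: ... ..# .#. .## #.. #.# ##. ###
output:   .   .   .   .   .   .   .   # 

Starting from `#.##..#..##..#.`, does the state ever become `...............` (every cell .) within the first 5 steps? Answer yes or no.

yes

step 1: ...............
all cells are . at step 1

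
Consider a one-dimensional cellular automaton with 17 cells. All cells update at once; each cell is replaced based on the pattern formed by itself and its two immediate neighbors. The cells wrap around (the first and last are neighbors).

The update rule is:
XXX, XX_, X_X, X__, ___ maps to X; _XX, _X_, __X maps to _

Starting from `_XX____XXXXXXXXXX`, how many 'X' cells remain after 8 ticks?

X_XXXX__XXXXXXXXX
XX_XXXX__XXXXXXXX
XXX_XXXX__XXXXXXX
XXXX_XXXX__XXXXXX
XXXXX_XXXX__XXXXX
XXXXXX_XXXX__XXXX
XXXXXXX_XXXX__XXX
XXXXXXXX_XXXX__XX
count of X: 14

14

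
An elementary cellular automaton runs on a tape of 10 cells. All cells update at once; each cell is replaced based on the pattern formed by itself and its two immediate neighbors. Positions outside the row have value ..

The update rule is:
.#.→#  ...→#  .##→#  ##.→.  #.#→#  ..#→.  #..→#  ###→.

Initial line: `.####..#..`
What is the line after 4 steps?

.##.#.#.#.

.#...#.###
.###.###..
.#..##..##
.##.#.#.#.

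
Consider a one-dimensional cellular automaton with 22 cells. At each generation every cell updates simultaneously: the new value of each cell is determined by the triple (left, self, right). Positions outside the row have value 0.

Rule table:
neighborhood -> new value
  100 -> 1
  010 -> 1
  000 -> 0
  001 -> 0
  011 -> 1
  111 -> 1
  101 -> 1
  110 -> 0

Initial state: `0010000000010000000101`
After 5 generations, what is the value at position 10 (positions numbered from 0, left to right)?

0011000000011000000111
0010100000010100000110
0011110000011110000101
0011101000011101000111
0011011100011011100110
position 10 holds 0

0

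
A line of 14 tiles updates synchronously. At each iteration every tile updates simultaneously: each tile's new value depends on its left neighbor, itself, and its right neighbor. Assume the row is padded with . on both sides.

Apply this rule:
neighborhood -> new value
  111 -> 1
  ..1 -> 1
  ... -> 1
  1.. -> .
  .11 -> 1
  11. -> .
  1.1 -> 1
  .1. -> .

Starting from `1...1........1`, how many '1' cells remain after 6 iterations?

10

iteration 1: ..11..1111111.
iteration 2: 111..1111111..
iteration 3: 11..1111111..1
iteration 4: 1..1111111..1.
iteration 5: ..1111111..1..
iteration 6: 11111111..1..1
count of 1: 10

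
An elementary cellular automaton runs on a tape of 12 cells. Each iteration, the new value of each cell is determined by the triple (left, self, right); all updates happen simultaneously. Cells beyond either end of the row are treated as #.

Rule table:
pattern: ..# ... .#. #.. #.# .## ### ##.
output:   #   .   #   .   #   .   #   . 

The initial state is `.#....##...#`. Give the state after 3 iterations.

...#....#.##

iteration 1: ##...#....#.
iteration 2: #...##...###
iteration 3: ...#....#.##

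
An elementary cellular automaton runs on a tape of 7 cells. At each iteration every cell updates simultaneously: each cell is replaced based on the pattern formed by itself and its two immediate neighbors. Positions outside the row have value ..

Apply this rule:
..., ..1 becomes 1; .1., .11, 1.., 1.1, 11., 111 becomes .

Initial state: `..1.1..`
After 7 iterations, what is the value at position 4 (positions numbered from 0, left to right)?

11....1
...111.
111....
....111
1111...
.....11
11111..
position 4 holds 1

1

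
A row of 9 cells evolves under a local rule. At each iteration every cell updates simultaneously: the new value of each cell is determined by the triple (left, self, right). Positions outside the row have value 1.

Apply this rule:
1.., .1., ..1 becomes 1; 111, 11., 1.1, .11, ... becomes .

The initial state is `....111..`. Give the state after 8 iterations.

1..111.1.

iteration 1: 1..1...11
iteration 2: .1111.1..
iteration 3: ......111
iteration 4: 1....1...
iteration 5: .1..111.1
iteration 6: .111.....
iteration 7: ....1...1
iteration 8: 1..111.1.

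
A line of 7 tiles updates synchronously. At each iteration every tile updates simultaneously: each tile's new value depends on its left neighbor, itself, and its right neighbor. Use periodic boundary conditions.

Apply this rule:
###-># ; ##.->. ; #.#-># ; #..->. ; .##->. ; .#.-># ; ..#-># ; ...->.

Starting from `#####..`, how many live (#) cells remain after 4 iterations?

iteration 1: .###..#
iteration 2: #.#..##
iteration 3: .##.#.#
iteration 4: #..####
count of #: 5

5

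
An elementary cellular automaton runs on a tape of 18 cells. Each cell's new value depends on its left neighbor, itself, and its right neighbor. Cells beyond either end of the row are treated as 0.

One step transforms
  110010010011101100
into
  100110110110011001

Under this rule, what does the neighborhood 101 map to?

At position 13 the neighborhood is 101; the next row has 1 there.

1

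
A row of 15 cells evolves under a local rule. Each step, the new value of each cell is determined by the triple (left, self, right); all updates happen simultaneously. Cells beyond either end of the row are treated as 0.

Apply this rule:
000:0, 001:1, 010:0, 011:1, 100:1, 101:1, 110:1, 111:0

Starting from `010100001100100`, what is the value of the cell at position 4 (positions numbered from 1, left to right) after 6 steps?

1

101010011111010
010101110001101
101011011011110
010111111110011
101100000011111
011110000110001
position 4 holds 1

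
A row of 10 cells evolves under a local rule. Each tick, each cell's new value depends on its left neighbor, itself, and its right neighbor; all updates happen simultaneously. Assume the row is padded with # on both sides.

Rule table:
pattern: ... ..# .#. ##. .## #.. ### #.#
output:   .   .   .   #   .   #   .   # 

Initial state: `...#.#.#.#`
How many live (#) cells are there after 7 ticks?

5

tick 1: #...#.#.#.
tick 2: ##...#.#.#
tick 3: .##...#.#.
tick 4: #.##...#.#
tick 5: ##.##...#.
tick 6: .##.##...#
tick 7: #.##.##...
count of #: 5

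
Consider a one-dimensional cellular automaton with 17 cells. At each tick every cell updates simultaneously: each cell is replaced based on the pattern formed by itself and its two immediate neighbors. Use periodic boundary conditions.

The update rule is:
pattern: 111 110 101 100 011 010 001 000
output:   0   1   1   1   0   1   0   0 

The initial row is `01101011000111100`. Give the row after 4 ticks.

11000001101100000

00111101100000110
00000110110000011
10000011011000001
11000001101100000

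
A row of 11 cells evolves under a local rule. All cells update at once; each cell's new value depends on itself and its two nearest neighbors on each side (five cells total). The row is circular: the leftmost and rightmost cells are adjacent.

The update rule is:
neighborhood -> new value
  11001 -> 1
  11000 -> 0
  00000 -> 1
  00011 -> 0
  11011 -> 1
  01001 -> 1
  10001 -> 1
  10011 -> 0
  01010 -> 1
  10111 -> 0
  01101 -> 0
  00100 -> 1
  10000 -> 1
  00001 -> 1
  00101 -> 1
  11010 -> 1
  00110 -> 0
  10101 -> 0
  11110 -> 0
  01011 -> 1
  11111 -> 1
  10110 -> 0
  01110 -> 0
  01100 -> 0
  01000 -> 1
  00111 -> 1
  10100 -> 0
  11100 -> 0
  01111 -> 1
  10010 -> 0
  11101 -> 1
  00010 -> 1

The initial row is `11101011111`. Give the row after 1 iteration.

10110101111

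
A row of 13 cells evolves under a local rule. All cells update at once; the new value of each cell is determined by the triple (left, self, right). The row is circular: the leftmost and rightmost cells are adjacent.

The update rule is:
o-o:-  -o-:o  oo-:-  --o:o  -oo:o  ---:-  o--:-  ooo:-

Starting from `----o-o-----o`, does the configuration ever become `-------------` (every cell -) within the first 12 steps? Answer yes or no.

---oo-o----oo
--oo--o---oo-
-oo--oo--oo--
oo--oo--oo---
o--oo--oo---o
--oo--oo---oo
-oo--oo---oo-
oo--oo---oo--
o--oo---oo--o
--oo---oo--oo
-oo---oo--oo-
oo---oo--oo--
step 12 is oo---oo--oo--, still not uniform -

no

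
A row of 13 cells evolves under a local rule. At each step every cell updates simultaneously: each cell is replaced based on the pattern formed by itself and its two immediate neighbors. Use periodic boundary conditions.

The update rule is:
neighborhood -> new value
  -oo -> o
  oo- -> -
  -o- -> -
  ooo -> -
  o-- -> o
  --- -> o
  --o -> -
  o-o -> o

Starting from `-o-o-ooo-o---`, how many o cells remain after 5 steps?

6

--o-oo--o-ooo
o--oo-o--oo--
-o-o-o-o-o-o-
--o-o-o-o-o-o
o--o-o-o-o-o-
count of o: 6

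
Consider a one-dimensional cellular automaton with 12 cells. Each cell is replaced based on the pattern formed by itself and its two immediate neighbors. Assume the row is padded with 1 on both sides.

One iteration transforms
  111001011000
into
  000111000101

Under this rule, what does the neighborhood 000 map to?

0

At position 10 the neighborhood is 000; the next row has 0 there.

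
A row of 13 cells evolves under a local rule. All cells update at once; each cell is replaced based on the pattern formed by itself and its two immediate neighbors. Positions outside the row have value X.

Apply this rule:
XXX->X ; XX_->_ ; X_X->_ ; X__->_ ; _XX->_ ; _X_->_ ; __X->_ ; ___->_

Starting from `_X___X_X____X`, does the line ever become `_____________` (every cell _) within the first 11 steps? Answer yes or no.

yes

_____________
all cells are _ at step 1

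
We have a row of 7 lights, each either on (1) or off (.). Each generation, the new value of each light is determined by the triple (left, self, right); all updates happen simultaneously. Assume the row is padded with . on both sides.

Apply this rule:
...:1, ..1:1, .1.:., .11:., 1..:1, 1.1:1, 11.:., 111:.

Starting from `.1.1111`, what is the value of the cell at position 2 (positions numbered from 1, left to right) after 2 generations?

1.1....
.1.1111
position 2 holds 1

1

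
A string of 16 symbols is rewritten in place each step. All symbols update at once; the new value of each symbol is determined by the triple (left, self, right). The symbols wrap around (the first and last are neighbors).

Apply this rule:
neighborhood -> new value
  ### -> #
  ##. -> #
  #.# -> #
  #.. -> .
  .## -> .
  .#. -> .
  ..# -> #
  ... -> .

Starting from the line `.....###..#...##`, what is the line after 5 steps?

#.#.#.#..#.#....

....#.##.#...#.#
...#.#.##...#.#.
..#.#.#.#..#.#..
.#.#.#.#..#.#...
#.#.#.#..#.#....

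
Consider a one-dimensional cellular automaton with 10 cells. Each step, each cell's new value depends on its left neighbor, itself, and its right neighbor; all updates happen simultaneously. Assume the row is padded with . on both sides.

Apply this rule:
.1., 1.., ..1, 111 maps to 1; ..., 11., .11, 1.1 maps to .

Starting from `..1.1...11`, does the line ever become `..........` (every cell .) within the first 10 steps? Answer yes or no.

.11.11.1..
1......11.
11....1..1
..1..11111
.1111.111.
1.11...1.1
1...1.11.1
11.11....1
.....1..11
....1111..
step 10 is ....1111.., still not uniform .

no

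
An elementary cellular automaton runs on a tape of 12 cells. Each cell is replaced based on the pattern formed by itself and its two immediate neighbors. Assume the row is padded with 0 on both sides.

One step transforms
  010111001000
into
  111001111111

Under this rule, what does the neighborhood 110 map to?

1

At position 5 the neighborhood is 110; the next row has 1 there.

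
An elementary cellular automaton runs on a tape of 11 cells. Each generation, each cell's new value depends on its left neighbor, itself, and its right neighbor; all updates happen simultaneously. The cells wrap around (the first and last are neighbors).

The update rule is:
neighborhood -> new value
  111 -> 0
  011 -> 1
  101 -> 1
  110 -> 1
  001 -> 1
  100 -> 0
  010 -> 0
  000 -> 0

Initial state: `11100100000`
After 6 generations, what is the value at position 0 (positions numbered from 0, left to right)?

10101000001
11010000011
01100000110
11100001110
10100011011
11000111110
position 0 holds 1

1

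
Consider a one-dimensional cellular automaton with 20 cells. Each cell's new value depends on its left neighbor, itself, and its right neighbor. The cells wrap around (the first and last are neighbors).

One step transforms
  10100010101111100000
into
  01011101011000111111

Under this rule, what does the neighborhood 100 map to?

1

At position 3 the neighborhood is 100; the next row has 1 there.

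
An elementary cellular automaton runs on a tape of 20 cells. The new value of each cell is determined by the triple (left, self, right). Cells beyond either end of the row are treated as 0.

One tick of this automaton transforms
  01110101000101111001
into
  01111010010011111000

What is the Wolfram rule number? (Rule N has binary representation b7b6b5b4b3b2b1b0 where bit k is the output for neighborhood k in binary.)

position 2: 111 → 1  (bit 7 = 1)
position 3: 110 → 1  (bit 6 = 1)
position 4: 101 → 1  (bit 5 = 1)
position 8: 100 → 0  (bit 4 = 0)
position 1: 011 → 1  (bit 3 = 1)
position 5: 010 → 0  (bit 2 = 0)
position 0: 001 → 0  (bit 1 = 0)
position 9: 000 → 1  (bit 0 = 1)
bits b7..b0 = 11101001 = 233

233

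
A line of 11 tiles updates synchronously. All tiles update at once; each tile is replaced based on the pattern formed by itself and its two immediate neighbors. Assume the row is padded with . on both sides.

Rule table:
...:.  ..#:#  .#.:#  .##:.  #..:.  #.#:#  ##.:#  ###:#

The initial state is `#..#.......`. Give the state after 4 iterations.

#.##.......
##.#.......
.###.......
#.##.......

#.##.......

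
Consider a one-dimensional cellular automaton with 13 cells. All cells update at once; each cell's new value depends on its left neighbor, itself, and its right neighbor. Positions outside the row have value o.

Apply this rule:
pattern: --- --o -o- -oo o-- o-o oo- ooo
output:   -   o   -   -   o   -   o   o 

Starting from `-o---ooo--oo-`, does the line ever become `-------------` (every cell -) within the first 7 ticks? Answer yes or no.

--o-o-oooo-o-
oo-----ooo---
ooo---o-ooo-o
oooo-o---oo--
oooo--o-o-ooo
oooooo-----oo
ooooooo---o-o
tick 7 is ooooooo---o-o, still not uniform -

no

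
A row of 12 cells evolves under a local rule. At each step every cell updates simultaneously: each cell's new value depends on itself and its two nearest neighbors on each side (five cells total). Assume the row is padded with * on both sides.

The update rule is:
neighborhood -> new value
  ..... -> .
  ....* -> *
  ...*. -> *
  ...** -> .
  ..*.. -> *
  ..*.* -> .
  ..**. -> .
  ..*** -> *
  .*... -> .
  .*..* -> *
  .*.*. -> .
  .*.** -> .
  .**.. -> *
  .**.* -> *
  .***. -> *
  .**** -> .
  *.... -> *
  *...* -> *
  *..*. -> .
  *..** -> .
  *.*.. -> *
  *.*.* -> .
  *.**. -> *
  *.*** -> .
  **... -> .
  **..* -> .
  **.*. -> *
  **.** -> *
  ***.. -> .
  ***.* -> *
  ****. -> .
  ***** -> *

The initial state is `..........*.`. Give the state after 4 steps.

.*......**..
**.*..*..*..
.****.**.**.
*...********

*...********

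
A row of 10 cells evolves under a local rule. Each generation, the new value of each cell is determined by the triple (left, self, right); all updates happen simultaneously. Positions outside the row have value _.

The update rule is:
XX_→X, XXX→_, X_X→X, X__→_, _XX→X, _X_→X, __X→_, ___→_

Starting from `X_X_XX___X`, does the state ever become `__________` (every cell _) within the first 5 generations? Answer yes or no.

generation 1: XXXXXX___X
generation 2: X____X___X
generation 3: X____X___X  (fixed point — unchanged through generation 5)
generation 5 is X____X___X, still not uniform _

no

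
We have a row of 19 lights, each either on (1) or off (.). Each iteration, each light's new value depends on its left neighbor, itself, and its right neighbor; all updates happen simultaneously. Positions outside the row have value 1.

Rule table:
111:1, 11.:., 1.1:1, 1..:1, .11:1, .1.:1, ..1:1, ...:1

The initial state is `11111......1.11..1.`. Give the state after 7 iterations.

1111.111111111.1111
111.111111111.11111
11.111111111.111111
1.111111111.1111111
.111111111.11111111
111111111.111111111
11111111.1111111111

11111111.1111111111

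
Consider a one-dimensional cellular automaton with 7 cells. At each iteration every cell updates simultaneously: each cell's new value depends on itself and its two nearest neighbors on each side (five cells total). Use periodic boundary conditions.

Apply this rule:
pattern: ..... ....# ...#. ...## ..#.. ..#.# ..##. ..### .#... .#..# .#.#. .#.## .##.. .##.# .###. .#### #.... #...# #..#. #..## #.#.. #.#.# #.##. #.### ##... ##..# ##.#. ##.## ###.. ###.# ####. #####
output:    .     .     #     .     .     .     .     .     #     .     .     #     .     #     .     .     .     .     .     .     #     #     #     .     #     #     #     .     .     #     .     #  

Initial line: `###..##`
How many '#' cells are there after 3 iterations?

3

#..#...
....#.#
#..#..#
count of #: 3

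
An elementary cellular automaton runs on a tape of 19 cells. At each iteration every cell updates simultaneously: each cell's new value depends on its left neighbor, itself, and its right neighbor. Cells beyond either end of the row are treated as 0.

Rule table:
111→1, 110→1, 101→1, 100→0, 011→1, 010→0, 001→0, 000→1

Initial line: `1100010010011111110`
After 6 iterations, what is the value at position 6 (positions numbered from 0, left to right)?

1

iteration 1: 1101000000011111110
iteration 2: 1110011111011111110
iteration 3: 1110011111111111110
iteration 4: 1110011111111111110  (fixed point — unchanged through iteration 6)
position 6 holds 1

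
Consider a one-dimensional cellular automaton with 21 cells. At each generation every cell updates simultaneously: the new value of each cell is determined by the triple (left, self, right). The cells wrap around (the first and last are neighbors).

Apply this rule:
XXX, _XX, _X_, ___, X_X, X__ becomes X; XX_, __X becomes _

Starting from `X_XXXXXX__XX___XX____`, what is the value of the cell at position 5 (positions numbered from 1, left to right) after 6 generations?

XXXXXXX_X_X_XX_X_XXX_
XXXXXX_XXXXXX_XXXXX_X
XXXXX_XXXXXX_XXXXX_XX
XXXX_XXXXXX_XXXXX_XXX
XXX_XXXXXX_XXXXX_XXXX
XX_XXXXXX_XXXXX_XXXXX
position 5 holds X

X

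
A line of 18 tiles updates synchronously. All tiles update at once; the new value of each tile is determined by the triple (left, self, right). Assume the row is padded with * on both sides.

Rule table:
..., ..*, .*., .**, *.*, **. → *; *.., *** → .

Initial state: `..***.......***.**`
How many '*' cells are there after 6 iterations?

14

.**.*.*******.***.
*******.....***.**
......*.*****.***.
.********...***.**
**......*.***.***.
.*.********.***.**
count of *: 14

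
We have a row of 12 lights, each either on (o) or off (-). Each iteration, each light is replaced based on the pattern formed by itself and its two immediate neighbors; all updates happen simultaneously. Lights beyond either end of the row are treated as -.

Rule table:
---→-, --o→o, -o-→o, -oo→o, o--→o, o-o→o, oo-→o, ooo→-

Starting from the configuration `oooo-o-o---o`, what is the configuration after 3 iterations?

o--oooooo-oo
oooo----oooo
o--oo--oo--o

o--oo--oo--o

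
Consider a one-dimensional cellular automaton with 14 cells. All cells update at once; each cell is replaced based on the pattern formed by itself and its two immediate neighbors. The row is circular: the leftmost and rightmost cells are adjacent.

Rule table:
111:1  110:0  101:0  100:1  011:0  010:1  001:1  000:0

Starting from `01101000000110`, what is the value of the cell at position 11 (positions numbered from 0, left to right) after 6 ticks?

0

10001100001001
01010010011110
11011111101101
10001111000000
11010110100001
10010000110010
position 11 holds 0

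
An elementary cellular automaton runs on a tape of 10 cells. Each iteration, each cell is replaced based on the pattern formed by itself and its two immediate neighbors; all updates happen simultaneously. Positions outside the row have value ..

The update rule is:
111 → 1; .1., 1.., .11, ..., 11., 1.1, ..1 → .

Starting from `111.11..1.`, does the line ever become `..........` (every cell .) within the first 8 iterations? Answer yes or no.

yes

.1........
..........
all cells are . at iteration 2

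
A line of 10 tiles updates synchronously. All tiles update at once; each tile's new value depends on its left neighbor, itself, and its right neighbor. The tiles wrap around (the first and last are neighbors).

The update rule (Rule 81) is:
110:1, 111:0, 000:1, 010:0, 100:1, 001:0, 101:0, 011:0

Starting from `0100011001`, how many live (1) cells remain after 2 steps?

0011001100
1001100111
count of 1: 6

6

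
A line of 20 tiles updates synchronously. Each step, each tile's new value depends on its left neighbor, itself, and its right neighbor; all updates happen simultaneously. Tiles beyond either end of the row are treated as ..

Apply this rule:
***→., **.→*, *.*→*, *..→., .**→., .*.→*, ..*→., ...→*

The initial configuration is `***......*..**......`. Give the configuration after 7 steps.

..*.****.*...*.*****
*.**...***.*.**....*
**.*.*...****.*.**.*
.*****.*....****.***
.....***.**....**..*
****...**.*.**..*..*
...*.*..****.*..*..*

...*.*..****.*..*..*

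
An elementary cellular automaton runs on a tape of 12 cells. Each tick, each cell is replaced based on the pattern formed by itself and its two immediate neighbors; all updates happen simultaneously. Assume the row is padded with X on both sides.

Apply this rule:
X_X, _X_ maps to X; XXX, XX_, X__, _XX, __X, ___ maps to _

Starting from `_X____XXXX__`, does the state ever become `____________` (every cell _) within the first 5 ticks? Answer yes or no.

yes

XX__________
____________
all cells are _ at tick 2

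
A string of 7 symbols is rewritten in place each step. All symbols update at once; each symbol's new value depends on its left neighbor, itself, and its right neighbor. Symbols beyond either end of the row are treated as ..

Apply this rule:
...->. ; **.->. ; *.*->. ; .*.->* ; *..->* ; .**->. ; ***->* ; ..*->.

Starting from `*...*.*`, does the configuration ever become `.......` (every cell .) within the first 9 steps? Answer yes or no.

no

**..*.*
..*.*.*
..*.*.*  (fixed point — unchanged through step 9)
step 9 is ..*.*.*, still not uniform .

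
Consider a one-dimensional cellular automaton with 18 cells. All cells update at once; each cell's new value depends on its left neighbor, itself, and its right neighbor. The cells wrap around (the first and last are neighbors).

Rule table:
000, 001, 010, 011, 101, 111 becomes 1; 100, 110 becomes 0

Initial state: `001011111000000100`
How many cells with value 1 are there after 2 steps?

15

step 1: 111111110011111101
step 2: 111111100111111011
count of 1: 15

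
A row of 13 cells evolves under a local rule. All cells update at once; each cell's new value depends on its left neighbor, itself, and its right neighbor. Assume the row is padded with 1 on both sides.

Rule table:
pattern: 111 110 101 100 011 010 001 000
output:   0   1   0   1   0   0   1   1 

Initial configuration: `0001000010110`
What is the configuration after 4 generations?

0100001111000

1110111100010
0010000111100
1101111000111
0100001111000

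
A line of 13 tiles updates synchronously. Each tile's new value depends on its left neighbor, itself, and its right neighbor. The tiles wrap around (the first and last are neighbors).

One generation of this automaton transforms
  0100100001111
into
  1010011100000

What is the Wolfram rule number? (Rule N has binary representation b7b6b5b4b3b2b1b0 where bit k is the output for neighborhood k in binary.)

position 10: 111 → 0  (bit 7 = 0)
position 12: 110 → 0  (bit 6 = 0)
position 0: 101 → 1  (bit 5 = 1)
position 2: 100 → 1  (bit 4 = 1)
position 9: 011 → 0  (bit 3 = 0)
position 1: 010 → 0  (bit 2 = 0)
position 3: 001 → 0  (bit 1 = 0)
position 6: 000 → 1  (bit 0 = 1)
bits b7..b0 = 00110001 = 49

49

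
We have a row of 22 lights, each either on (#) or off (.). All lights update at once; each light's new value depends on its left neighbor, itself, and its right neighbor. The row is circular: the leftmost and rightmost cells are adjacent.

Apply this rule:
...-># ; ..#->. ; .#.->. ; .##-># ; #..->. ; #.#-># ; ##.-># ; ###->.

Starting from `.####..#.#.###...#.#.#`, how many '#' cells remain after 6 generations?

##..#...#.##.#.#..#.#.
##....#..####.#....#.#
.#.##....#..##..##..##
#.###.##....##..##..##
###.####.##.##..##..#.
#.###..#######..##...#
count of #: 14

14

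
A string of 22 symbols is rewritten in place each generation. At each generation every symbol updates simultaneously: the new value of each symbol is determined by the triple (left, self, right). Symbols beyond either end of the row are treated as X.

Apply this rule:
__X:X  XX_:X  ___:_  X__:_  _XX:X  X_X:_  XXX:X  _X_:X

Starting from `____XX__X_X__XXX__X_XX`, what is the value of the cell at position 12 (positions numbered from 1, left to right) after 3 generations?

_

generation 1: ___XXX_XX_X_XXXX_XX_XX
generation 2: __XXXX_XX_X_XXXX_XX_XX
generation 3: _XXXXX_XX_X_XXXX_XX_XX
position 12 holds _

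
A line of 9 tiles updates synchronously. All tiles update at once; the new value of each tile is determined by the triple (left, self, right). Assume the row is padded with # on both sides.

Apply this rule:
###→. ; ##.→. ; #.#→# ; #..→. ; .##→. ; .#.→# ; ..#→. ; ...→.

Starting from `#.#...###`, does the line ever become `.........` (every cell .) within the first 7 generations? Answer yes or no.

yes

generation 1: .##......
generation 2: #........
generation 3: .........
all cells are . at generation 3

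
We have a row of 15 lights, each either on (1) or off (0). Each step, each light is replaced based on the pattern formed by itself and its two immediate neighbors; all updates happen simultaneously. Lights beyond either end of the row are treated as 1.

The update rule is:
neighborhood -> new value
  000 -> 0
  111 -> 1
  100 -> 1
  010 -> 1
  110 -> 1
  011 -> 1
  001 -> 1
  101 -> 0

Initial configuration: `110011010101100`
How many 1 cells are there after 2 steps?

12

111111010101111
111111010101111
count of 1: 12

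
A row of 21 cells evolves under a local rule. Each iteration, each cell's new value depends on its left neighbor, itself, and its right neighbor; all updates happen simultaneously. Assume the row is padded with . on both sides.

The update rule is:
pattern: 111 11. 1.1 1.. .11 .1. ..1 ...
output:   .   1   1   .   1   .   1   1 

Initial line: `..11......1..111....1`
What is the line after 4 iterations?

1111.11111..11.1.111.
1..111...1.1111.11.1.
..11.1.11.11..11111..
11111.111111.11...1.1

11111.111111.11...1.1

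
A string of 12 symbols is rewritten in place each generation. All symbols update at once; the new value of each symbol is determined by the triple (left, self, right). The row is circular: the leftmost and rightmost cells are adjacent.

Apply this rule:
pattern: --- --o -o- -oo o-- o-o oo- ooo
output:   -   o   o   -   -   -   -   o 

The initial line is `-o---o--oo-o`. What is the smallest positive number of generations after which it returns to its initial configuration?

12

-o--oo-o---o
-o-o---o--oo
-o-o--oo-o--
oo-o-o---o--
---o-o--oo-o
--oo-o-o---o
-o---o-o--oo
-o--oo-o-o--
oo-o---o-o--
---o--oo-o-o
--oo-o---o-o
-o---o--oo-o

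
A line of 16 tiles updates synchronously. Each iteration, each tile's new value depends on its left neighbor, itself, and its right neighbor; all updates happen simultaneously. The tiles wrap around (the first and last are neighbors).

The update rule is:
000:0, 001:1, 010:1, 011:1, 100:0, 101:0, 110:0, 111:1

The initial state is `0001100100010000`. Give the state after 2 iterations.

0011001100110000
0110011001100000

0110011001100000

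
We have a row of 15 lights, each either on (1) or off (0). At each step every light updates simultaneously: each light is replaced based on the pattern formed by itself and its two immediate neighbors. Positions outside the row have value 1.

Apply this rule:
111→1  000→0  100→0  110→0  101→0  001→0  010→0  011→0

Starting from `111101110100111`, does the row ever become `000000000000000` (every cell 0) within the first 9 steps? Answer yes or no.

111000100000011
110000000000001
100000000000000
000000000000000
all cells are 0 at step 4

yes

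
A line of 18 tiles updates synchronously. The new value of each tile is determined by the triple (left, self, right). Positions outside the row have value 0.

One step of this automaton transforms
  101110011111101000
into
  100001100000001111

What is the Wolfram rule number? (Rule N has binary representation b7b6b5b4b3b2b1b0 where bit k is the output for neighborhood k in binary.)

23

position 3: 111 → 0  (bit 7 = 0)
position 4: 110 → 0  (bit 6 = 0)
position 1: 101 → 0  (bit 5 = 0)
position 5: 100 → 1  (bit 4 = 1)
position 2: 011 → 0  (bit 3 = 0)
position 0: 010 → 1  (bit 2 = 1)
position 6: 001 → 1  (bit 1 = 1)
position 16: 000 → 1  (bit 0 = 1)
bits b7..b0 = 00010111 = 23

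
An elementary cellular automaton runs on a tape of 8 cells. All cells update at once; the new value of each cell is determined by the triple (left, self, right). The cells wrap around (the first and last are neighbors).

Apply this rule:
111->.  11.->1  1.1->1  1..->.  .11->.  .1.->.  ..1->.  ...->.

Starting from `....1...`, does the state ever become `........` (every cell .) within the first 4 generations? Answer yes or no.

yes

........
all cells are . at generation 1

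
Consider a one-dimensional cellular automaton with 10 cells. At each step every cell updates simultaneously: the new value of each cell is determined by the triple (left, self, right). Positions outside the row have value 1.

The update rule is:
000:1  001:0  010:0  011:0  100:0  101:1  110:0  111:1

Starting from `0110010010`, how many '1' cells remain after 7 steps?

1000000001
0011111100
0001111000
0100110010
1000000001  (repeats step 1; period 4)
step 7: 0001111000
count of 1: 4

4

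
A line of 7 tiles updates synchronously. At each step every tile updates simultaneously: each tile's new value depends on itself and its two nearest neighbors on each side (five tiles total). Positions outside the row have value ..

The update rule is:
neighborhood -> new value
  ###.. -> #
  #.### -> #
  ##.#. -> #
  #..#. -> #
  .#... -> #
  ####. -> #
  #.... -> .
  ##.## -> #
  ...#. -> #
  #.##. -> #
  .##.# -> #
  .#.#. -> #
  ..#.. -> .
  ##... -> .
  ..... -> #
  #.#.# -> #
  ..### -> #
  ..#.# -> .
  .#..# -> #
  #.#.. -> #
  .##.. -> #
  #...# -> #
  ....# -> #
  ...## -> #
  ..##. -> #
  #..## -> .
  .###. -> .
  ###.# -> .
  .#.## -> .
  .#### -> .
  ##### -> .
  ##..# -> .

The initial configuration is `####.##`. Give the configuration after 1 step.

#.#.###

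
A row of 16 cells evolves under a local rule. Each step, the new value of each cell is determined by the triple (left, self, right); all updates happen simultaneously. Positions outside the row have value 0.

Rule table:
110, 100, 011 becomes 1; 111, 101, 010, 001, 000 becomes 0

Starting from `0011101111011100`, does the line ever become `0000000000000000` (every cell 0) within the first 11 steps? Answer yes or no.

yes

0010101001010110
0000000100000111
0000000010000101
0000000001000000
0000000000100000
0000000000010000
0000000000001000
0000000000000100
0000000000000010
0000000000000001
0000000000000000
all cells are 0 at step 11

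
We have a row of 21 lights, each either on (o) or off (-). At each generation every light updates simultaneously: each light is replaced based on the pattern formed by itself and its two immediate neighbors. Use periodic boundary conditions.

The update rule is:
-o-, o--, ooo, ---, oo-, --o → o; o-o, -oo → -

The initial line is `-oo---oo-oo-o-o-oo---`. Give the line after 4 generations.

generation 1: o-oooo-o--o-o-o--oooo
generation 2: o--ooo-oooo-o-ooo-ooo
generation 3: ooo-oo--ooo-o--oo--oo
generation 4: ooo--ooo-oo-ooo-ooo-o

ooo--ooo-oo-ooo-ooo-o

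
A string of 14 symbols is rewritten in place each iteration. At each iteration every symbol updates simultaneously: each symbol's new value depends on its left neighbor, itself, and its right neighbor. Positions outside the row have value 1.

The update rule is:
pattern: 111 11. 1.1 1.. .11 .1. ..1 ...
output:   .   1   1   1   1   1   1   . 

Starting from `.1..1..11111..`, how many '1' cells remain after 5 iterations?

7

iteration 1: 11111111...111
iteration 2: .......11.11..
iteration 3: 1.....11111111
iteration 4: 11...11.......
iteration 5: .11.1111.....1
count of 1: 7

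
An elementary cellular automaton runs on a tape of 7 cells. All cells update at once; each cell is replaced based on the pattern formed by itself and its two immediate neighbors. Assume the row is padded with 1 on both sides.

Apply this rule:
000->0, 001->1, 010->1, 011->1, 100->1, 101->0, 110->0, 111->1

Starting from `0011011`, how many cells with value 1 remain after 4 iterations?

6

1110011
1101111
1001111
0111111
count of 1: 6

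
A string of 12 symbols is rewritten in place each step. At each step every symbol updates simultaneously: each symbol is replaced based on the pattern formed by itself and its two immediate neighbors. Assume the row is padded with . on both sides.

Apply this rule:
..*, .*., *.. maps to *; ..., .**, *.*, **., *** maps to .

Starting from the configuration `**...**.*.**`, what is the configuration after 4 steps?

**.......***

..*.*...*...
.**.**.***..
*.........*.
**.......***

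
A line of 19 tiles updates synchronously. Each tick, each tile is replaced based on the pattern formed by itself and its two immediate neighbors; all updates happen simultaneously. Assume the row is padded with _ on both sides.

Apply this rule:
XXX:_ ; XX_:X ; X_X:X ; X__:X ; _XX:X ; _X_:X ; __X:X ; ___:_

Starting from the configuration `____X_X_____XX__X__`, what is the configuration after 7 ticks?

XX_XX___XXXXX____XX

___XXXXX___XXXXXXX_
__XX___XX_XX_____XX
_XXXX_XXXXXXX___XXX
XX__XXX_____XX_XX_X
XXXXX_XX___XXXXXXXX
X___XXXXX_XX______X
XX_XX___XXXXX____XX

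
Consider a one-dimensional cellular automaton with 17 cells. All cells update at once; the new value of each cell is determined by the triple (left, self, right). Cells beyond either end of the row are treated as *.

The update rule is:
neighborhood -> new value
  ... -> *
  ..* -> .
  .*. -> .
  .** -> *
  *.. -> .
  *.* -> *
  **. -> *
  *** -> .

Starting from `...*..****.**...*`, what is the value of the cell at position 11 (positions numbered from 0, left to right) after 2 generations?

.*....*..****.*.*
*..**....*..**.**
position 11 holds .

.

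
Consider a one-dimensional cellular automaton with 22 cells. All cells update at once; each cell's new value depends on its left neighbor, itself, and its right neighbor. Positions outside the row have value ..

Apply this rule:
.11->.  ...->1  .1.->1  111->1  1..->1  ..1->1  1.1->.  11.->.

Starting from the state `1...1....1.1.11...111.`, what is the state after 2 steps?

1111111111.1...111.1.1
.11111111..1111.1..1.1

.11111111..1111.1..1.1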